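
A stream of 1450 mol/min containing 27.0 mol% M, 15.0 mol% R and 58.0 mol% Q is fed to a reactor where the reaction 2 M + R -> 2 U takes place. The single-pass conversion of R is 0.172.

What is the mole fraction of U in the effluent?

R reacted = 0.172 × 217.5 = 37.41 mol/min; ν_R = −1, so ξ = 37.41/1 = 37.41 mol/min.
Outlet amounts (n = n₀ + ν ξ):
  M: 391.5 − 2(37.41) = 316.7
  R: 217.5 − 1(37.41) = 180.1
  U: 0 + 2(37.41) = 74.82
  Q: 841 (inert)
Total out = 1413 mol/min; y_U = 74.82 / 1413 = 0.05297.

0.053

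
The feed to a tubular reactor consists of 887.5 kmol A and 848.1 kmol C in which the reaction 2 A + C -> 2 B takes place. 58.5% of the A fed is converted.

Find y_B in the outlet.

0.352

A reacted = 0.585 × 887.5 = 519.2 kmol; ν_A = −2, so ξ = 519.2/2 = 259.6 kmol.
Outlet amounts (n = n₀ + ν ξ):
  A: 887.5 − 2(259.6) = 368.3
  C: 848.1 − 1(259.6) = 588.5
  B: 0 + 2(259.6) = 519.2
Total out = 1476 kmol; y_B = 519.2 / 1476 = 0.3518.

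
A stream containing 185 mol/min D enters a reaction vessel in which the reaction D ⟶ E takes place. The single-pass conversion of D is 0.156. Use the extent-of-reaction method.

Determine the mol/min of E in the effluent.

28.9 mol/min

D reacted = 0.156 × 185 = 28.86 mol/min; ν_D = −1, so ξ = 28.86/1 = 28.86 mol/min.
Outlet amounts (n = n₀ + ν ξ):
  D: 185 − 1(28.86) = 156.1
  E: 0 + 1(28.86) = 28.86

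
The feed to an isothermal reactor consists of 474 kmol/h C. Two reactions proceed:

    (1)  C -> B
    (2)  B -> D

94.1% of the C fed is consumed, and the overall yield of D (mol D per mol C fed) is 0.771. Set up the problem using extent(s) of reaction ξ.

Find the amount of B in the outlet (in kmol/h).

Conversion of C: C consumed = 1ξ₁ = 0.941 × 474 → ξ₁ = 446 kmol/h.
Yield of D: 1ξ₂ / 474 = 0.771 → ξ₂ = 365.5 kmol/h.
Outlet amounts (n = n₀ + Σ ν·ξ):
  C: 474 − 1(446) = 27.97
  B: 0 + 1(446) − 1(365.5) = 80.58
  D: 0 + 1(365.5) = 365.5

80.6 kmol/h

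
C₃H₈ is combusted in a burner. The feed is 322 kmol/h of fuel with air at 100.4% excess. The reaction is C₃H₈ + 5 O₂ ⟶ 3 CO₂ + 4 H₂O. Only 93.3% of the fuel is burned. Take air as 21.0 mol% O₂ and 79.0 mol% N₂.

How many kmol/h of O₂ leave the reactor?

1720 kmol/h

Stoichiometric O₂ = 5 × 322 = 1610 kmol/h; O₂ fed = 1610 × 2.004 = 3226 kmol/h.
N₂ fed = 3226 × 79/21 = 12140 kmol/h.
Fuel reacted = 0.933 × 322 → ξ = 300.4 kmol/h.
Outlet (n = n₀ + ν ξ):
  C₃H₈: 322 − 1(300.4) = 21.57
  O₂: 3226 − 5(300.4) = 1724
  N₂: 12140 (inert)
  CO₂: 0 + 3(300.4) = 901.3
  H₂O: 0 + 4(300.4) = 1202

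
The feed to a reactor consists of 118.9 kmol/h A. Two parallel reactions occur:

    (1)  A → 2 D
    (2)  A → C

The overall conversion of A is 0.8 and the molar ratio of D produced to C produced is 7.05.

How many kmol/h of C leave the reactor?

Conversion of A: A consumed = 0.8 × 118.9 = 95.12 kmol/h = 1ξ₁ + 1ξ₂.
Selectivity: 2ξ₁ / (1ξ₂) = 7.05 → ξ₁ = 3.525 ξ₂.
Substitute: (1·3.525 + 1) ξ₂ = 95.12 → ξ₂ = 21.02 kmol/h, ξ₁ = 74.1 kmol/h.
Outlet amounts (n = n₀ + Σ ν·ξ):
  A: 118.9 − 1(74.1) − 1(21.02) = 23.78
  D: 0 + 2(74.1) = 148.2
  C: 0 + 1(21.02) = 21.02

21 kmol/h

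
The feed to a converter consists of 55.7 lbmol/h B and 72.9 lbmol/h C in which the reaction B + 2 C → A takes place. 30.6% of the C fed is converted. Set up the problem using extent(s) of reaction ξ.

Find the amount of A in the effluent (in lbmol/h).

C reacted = 0.306 × 72.9 = 22.31 lbmol/h; ν_C = −2, so ξ = 22.31/2 = 11.15 lbmol/h.
Outlet amounts (n = n₀ + ν ξ):
  B: 55.7 − 1(11.15) = 44.55
  C: 72.9 − 2(11.15) = 50.59
  A: 0 + 1(11.15) = 11.15

11.2 lbmol/h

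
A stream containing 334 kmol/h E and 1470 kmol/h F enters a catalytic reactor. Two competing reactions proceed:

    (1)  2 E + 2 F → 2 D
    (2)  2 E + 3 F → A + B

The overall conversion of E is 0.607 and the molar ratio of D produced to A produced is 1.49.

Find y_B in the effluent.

0.0376

Conversion of E: E consumed = 0.607 × 334 = 202.7 kmol/h = 2ξ₁ + 2ξ₂.
Selectivity: 2ξ₁ / (1ξ₂) = 1.49 → ξ₁ = 0.745 ξ₂.
Substitute: (2·0.745 + 2) ξ₂ = 202.7 → ξ₂ = 58.09 kmol/h, ξ₁ = 43.28 kmol/h.
Outlet amounts (n = n₀ + Σ ν·ξ):
  E: 334 − 2(43.28) − 2(58.09) = 131.3
  F: 1470 − 2(43.28) − 3(58.09) = 1209
  D: 0 + 2(43.28) = 86.56
  A: 0 + 1(58.09) = 58.09
  B: 0 + 1(58.09) = 58.09
Total out = 1543 kmol/h; y_B = 58.09 / 1543 = 0.03764.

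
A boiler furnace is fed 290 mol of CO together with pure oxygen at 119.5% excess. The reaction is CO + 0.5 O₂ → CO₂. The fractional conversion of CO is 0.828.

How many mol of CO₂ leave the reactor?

240 mol

Stoichiometric O₂ = 0.5 × 290 = 145 mol; O₂ fed = 145 × 2.195 = 318.3 mol.
Fuel reacted = 0.828 × 290 → ξ = 240.1 mol.
Outlet (n = n₀ + ν ξ):
  CO: 290 − 1(240.1) = 49.88
  O₂: 318.3 − 0.5(240.1) = 198.2
  CO₂: 0 + 1(240.1) = 240.1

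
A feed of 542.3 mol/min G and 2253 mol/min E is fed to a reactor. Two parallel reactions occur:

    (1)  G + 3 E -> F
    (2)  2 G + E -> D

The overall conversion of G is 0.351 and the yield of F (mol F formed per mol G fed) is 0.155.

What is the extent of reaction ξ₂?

ξ₂ = 53.1 mol/min

Yield of F: 1ξ₁ / 542.3 = 0.155 → ξ₁ = 84.06 mol/min.
Conversion of G: 1ξ₁ + 2ξ₂ = 0.351 × 542.3 = 190.3 → ξ₂ = 53.15 mol/min.
Outlet amounts (n = n₀ + Σ ν·ξ):
  G: 542.3 − 1(84.06) − 2(53.15) = 352
  E: 2253 − 3(84.06) − 1(53.15) = 1948
  F: 0 + 1(84.06) = 84.06
  D: 0 + 1(53.15) = 53.15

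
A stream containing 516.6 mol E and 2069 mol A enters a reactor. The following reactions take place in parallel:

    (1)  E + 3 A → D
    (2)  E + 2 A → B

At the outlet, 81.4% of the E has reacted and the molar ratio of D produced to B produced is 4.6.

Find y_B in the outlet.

0.0537

Conversion of E: E consumed = 0.814 × 516.6 = 420.5 mol = 1ξ₁ + 1ξ₂.
Selectivity: 1ξ₁ / (1ξ₂) = 4.6 → ξ₁ = 4.6 ξ₂.
Substitute: (1·4.6 + 1) ξ₂ = 420.5 → ξ₂ = 75.09 mol, ξ₁ = 345.4 mol.
Outlet amounts (n = n₀ + Σ ν·ξ):
  E: 516.6 − 1(345.4) − 1(75.09) = 96.09
  A: 2069 − 3(345.4) − 2(75.09) = 882.6
  D: 0 + 1(345.4) = 345.4
  B: 0 + 1(75.09) = 75.09
Total out = 1399 mol; y_B = 75.09 / 1399 = 0.05367.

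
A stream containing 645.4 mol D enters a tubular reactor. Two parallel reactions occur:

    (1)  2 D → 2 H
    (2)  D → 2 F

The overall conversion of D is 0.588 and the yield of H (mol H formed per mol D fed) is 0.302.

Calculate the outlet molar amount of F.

Yield of H: 2ξ₁ / 645.4 = 0.302 → ξ₁ = 97.46 mol.
Conversion of D: 2ξ₁ + 1ξ₂ = 0.588 × 645.4 = 379.5 → ξ₂ = 184.6 mol.
Outlet amounts (n = n₀ + Σ ν·ξ):
  D: 645.4 − 2(97.46) − 1(184.6) = 265.9
  H: 0 + 2(97.46) = 194.9
  F: 0 + 2(184.6) = 369.2

369 mol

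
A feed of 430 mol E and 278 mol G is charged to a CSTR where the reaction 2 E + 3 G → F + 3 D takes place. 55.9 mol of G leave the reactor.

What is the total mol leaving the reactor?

For G: n = n₀ − 3ξ → 55.9 = 278 − 3ξ, giving ξ = 74.03 mol.
Outlet amounts (n = n₀ + ν ξ):
  E: 430 − 2(74.03) = 281.9
  G: 278 − 3(74.03) = 55.9
  F: 0 + 1(74.03) = 74.03
  D: 0 + 3(74.03) = 222.1
Total out = 281.9 + 55.9 + 74.03 + 222.1 = 634 mol.

634 mol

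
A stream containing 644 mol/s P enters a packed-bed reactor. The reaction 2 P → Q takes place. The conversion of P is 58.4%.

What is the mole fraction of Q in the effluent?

0.412

P reacted = 0.584 × 644 = 376.1 mol/s; ν_P = −2, so ξ = 376.1/2 = 188 mol/s.
Outlet amounts (n = n₀ + ν ξ):
  P: 644 − 2(188) = 267.9
  Q: 0 + 1(188) = 188
Total out = 456 mol/s; y_Q = 188 / 456 = 0.4124.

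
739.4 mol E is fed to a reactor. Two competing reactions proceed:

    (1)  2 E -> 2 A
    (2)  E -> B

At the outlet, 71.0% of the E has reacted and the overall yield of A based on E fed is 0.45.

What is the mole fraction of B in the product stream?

0.26

Yield of A: 2ξ₁ / 739.4 = 0.45 → ξ₁ = 166.4 mol.
Conversion of E: 2ξ₁ + 1ξ₂ = 0.71 × 739.4 = 525 → ξ₂ = 192.2 mol.
Outlet amounts (n = n₀ + Σ ν·ξ):
  E: 739.4 − 2(166.4) − 1(192.2) = 214.4
  A: 0 + 2(166.4) = 332.7
  B: 0 + 1(192.2) = 192.2
Total out = 739.4 mol; y_B = 192.2 / 739.4 = 0.26.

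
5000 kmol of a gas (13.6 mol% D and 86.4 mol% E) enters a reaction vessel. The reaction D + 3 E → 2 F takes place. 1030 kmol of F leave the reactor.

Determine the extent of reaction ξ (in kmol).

For F: n = n₀ + 2ξ → 1030 = 0 + 2ξ, giving ξ = 515 kmol.
Outlet amounts (n = n₀ + ν ξ):
  D: 680 − 1(515) = 165
  E: 4320 − 3(515) = 2775
  F: 0 + 2(515) = 1030

ξ = 515 kmol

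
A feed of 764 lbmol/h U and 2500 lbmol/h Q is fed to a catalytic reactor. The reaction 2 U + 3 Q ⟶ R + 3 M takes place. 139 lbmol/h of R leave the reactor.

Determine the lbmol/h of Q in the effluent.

2080 lbmol/h

For R: n = n₀ + 1ξ → 139 = 0 + 1ξ, giving ξ = 139 lbmol/h.
Outlet amounts (n = n₀ + ν ξ):
  U: 764 − 2(139) = 486
  Q: 2500 − 3(139) = 2083
  R: 0 + 1(139) = 139
  M: 0 + 3(139) = 417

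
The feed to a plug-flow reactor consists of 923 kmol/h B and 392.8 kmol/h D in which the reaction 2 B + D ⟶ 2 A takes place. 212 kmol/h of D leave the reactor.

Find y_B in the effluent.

0.495

For D: n = n₀ − 1ξ → 212 = 392.8 − 1ξ, giving ξ = 180.8 kmol/h.
Outlet amounts (n = n₀ + ν ξ):
  B: 923 − 2(180.8) = 561.4
  D: 392.8 − 1(180.8) = 212
  A: 0 + 2(180.8) = 361.6
Total out = 1135 kmol/h; y_B = 561.4 / 1135 = 0.4946.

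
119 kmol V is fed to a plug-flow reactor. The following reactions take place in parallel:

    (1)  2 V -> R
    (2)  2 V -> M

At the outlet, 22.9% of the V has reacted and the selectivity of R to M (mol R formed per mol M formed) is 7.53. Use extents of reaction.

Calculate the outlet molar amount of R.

12 kmol

Conversion of V: V consumed = 0.229 × 119 = 27.25 kmol = 2ξ₁ + 2ξ₂.
Selectivity: 1ξ₁ / (1ξ₂) = 7.53 → ξ₁ = 7.53 ξ₂.
Substitute: (2·7.53 + 2) ξ₂ = 27.25 → ξ₂ = 1.597 kmol, ξ₁ = 12.03 kmol.
Outlet amounts (n = n₀ + Σ ν·ξ):
  V: 119 − 2(12.03) − 2(1.597) = 91.75
  R: 0 + 1(12.03) = 12.03
  M: 0 + 1(1.597) = 1.597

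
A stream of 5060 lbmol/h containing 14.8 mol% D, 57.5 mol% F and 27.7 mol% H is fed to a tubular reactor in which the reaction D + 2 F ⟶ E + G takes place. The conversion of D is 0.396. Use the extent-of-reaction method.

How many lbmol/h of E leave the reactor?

297 lbmol/h

D reacted = 0.396 × 748.9 = 296.6 lbmol/h; ν_D = −1, so ξ = 296.6/1 = 296.6 lbmol/h.
Outlet amounts (n = n₀ + ν ξ):
  D: 748.9 − 1(296.6) = 452.3
  F: 2910 − 2(296.6) = 2316
  E: 0 + 1(296.6) = 296.6
  G: 0 + 1(296.6) = 296.6
  H: 1402 (inert)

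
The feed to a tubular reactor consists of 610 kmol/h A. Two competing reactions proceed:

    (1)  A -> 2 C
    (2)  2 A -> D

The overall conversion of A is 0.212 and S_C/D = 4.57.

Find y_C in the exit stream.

0.213

Conversion of A: A consumed = 0.212 × 610 = 129.3 kmol/h = 1ξ₁ + 2ξ₂.
Selectivity: 2ξ₁ / (1ξ₂) = 4.57 → ξ₁ = 2.285 ξ₂.
Substitute: (1·2.285 + 2) ξ₂ = 129.3 → ξ₂ = 30.18 kmol/h, ξ₁ = 68.96 kmol/h.
Outlet amounts (n = n₀ + Σ ν·ξ):
  A: 610 − 1(68.96) − 2(30.18) = 480.7
  C: 0 + 2(68.96) = 137.9
  D: 0 + 1(30.18) = 30.18
Total out = 648.8 kmol/h; y_C = 137.9 / 648.8 = 0.2126.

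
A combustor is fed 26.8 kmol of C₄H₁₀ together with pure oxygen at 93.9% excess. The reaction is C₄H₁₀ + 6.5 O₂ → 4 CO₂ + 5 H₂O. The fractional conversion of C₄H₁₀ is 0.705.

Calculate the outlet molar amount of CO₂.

75.6 kmol

Stoichiometric O₂ = 6.5 × 26.8 = 174.2 kmol; O₂ fed = 174.2 × 1.939 = 337.8 kmol.
Fuel reacted = 0.705 × 26.8 → ξ = 18.89 kmol.
Outlet (n = n₀ + ν ξ):
  C₄H₁₀: 26.8 − 1(18.89) = 7.906
  O₂: 337.8 − 6.5(18.89) = 215
  CO₂: 0 + 4(18.89) = 75.58
  H₂O: 0 + 5(18.89) = 94.47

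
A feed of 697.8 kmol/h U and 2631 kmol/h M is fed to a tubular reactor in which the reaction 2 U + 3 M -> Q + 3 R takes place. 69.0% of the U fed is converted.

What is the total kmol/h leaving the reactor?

3090 kmol/h

U reacted = 0.69 × 697.8 = 481.5 kmol/h; ν_U = −2, so ξ = 481.5/2 = 240.7 kmol/h.
Outlet amounts (n = n₀ + ν ξ):
  U: 697.8 − 2(240.7) = 216.3
  M: 2631 − 3(240.7) = 1909
  Q: 0 + 1(240.7) = 240.7
  R: 0 + 3(240.7) = 722.2
Total out = 216.3 + 1909 + 240.7 + 722.2 = 3088 kmol/h.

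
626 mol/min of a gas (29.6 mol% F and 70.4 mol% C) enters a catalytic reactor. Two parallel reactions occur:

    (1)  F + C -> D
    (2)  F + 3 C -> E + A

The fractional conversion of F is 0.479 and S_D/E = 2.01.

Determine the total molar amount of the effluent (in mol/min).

Conversion of F: F consumed = 0.479 × 185.3 = 88.76 mol/min = 1ξ₁ + 1ξ₂.
Selectivity: 1ξ₁ / (1ξ₂) = 2.01 → ξ₁ = 2.01 ξ₂.
Substitute: (1·2.01 + 1) ξ₂ = 88.76 → ξ₂ = 29.49 mol/min, ξ₁ = 59.27 mol/min.
Outlet amounts (n = n₀ + Σ ν·ξ):
  F: 185.3 − 1(59.27) − 1(29.49) = 96.54
  C: 440.7 − 1(59.27) − 3(29.49) = 293
  D: 0 + 1(59.27) = 59.27
  E: 0 + 1(29.49) = 29.49
  A: 0 + 1(29.49) = 29.49
Total out = 96.54 + 293 + 59.27 + 29.49 + 29.49 = 507.8 mol/min.

508 mol/min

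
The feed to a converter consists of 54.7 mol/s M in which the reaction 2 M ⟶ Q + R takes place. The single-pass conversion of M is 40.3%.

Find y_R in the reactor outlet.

M reacted = 0.403 × 54.7 = 22.04 mol/s; ν_M = −2, so ξ = 22.04/2 = 11.02 mol/s.
Outlet amounts (n = n₀ + ν ξ):
  M: 54.7 − 2(11.02) = 32.66
  Q: 0 + 1(11.02) = 11.02
  R: 0 + 1(11.02) = 11.02
Total out = 54.7 mol/s; y_R = 11.02 / 54.7 = 0.2015.

0.202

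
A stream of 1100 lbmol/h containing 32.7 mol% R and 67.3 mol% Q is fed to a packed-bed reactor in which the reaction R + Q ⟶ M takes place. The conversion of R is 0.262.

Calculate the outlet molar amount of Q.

R reacted = 0.262 × 359.7 = 94.24 lbmol/h; ν_R = −1, so ξ = 94.24/1 = 94.24 lbmol/h.
Outlet amounts (n = n₀ + ν ξ):
  R: 359.7 − 1(94.24) = 265.5
  Q: 740.3 − 1(94.24) = 646.1
  M: 0 + 1(94.24) = 94.24

646 lbmol/h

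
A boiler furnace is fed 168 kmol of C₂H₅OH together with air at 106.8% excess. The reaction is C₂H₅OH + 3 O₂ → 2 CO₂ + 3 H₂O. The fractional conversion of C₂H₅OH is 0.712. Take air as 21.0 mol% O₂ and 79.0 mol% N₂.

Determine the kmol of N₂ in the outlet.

3920 kmol

Stoichiometric O₂ = 3 × 168 = 504 kmol; O₂ fed = 504 × 2.068 = 1042 kmol.
N₂ fed = 1042 × 79/21 = 3921 kmol.
Fuel reacted = 0.712 × 168 → ξ = 119.6 kmol.
Outlet (n = n₀ + ν ξ):
  C₂H₅OH: 168 − 1(119.6) = 48.38
  O₂: 1042 − 3(119.6) = 683.4
  N₂: 3921 (inert)
  CO₂: 0 + 2(119.6) = 239.2
  H₂O: 0 + 3(119.6) = 358.8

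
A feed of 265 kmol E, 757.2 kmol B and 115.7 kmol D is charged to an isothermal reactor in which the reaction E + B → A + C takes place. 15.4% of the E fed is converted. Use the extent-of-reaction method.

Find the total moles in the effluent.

E reacted = 0.154 × 265 = 40.81 kmol; ν_E = −1, so ξ = 40.81/1 = 40.81 kmol.
Outlet amounts (n = n₀ + ν ξ):
  E: 265 − 1(40.81) = 224.2
  B: 757.2 − 1(40.81) = 716.4
  A: 0 + 1(40.81) = 40.81
  C: 0 + 1(40.81) = 40.81
  D: 115.7 (inert)
Total out = 224.2 + 716.4 + 40.81 + 40.81 + 115.7 = 1138 kmol.

1140 kmol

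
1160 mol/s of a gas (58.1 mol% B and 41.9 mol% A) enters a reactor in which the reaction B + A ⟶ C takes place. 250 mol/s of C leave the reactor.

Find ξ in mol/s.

For C: n = n₀ + 1ξ → 250 = 0 + 1ξ, giving ξ = 250 mol/s.
Outlet amounts (n = n₀ + ν ξ):
  B: 674 − 1(250) = 424
  A: 486 − 1(250) = 236
  C: 0 + 1(250) = 250

ξ = 250 mol/s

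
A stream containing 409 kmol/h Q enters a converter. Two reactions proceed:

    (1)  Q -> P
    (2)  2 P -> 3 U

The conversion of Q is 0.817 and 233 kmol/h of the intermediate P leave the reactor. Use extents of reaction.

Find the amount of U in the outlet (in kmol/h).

Conversion of Q: Q consumed = 1ξ₁ = 0.817 × 409 → ξ₁ = 334.2 kmol/h.
P balance: n_P = 0 + 1ξ₁ − 2ξ₂ = 233 → ξ₂ = (1·334.2 − 233)/2 = 50.58 kmol/h.
Outlet amounts (n = n₀ + Σ ν·ξ):
  Q: 409 − 1(334.2) = 74.85
  P: 0 + 1(334.2) − 2(50.58) = 233
  U: 0 + 3(50.58) = 151.7

152 kmol/h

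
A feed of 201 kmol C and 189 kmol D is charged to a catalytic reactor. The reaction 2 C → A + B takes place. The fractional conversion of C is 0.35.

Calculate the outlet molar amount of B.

35.2 kmol

C reacted = 0.35 × 201 = 70.35 kmol; ν_C = −2, so ξ = 70.35/2 = 35.17 kmol.
Outlet amounts (n = n₀ + ν ξ):
  C: 201 − 2(35.17) = 130.7
  A: 0 + 1(35.17) = 35.17
  B: 0 + 1(35.17) = 35.17
  D: 189 (inert)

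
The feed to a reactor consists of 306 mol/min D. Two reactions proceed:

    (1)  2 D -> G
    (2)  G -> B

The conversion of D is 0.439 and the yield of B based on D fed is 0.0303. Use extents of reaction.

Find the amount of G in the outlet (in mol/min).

57.9 mol/min

Conversion of D: D consumed = 2ξ₁ = 0.439 × 306 → ξ₁ = 67.17 mol/min.
Yield of B: 1ξ₂ / 306 = 0.0303 → ξ₂ = 9.272 mol/min.
Outlet amounts (n = n₀ + Σ ν·ξ):
  D: 306 − 2(67.17) = 171.7
  G: 0 + 1(67.17) − 1(9.272) = 57.9
  B: 0 + 1(9.272) = 9.272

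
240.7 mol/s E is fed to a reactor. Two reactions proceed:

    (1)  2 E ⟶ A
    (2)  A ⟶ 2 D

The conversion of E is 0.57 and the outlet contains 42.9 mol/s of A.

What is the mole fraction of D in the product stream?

0.26

Conversion of E: E consumed = 2ξ₁ = 0.57 × 240.7 → ξ₁ = 68.6 mol/s.
A balance: n_A = 0 + 1ξ₁ − 1ξ₂ = 42.9 → ξ₂ = (1·68.6 − 42.9)/1 = 25.7 mol/s.
Outlet amounts (n = n₀ + Σ ν·ξ):
  E: 240.7 − 2(68.6) = 103.5
  A: 0 + 1(68.6) − 1(25.7) = 42.9
  D: 0 + 2(25.7) = 51.4
Total out = 197.8 mol/s; y_D = 51.4 / 197.8 = 0.2599.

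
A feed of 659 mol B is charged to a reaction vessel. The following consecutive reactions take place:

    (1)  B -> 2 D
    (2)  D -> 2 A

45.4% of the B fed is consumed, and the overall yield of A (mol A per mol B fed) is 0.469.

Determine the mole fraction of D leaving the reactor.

Conversion of B: B consumed = 1ξ₁ = 0.454 × 659 → ξ₁ = 299.2 mol.
Yield of A: 2ξ₂ / 659 = 0.469 → ξ₂ = 154.5 mol.
Outlet amounts (n = n₀ + Σ ν·ξ):
  B: 659 − 1(299.2) = 359.8
  D: 0 + 2(299.2) − 1(154.5) = 443.8
  A: 0 + 2(154.5) = 309.1
Total out = 1113 mol; y_D = 443.8 / 1113 = 0.3989.

0.399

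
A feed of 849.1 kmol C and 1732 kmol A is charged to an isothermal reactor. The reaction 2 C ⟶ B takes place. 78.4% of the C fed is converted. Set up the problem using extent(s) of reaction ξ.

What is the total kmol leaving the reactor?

C reacted = 0.784 × 849.1 = 665.7 kmol; ν_C = −2, so ξ = 665.7/2 = 332.8 kmol.
Outlet amounts (n = n₀ + ν ξ):
  C: 849.1 − 2(332.8) = 183.4
  B: 0 + 1(332.8) = 332.8
  A: 1732 (inert)
Total out = 183.4 + 332.8 + 1732 = 2248 kmol.

2250 kmol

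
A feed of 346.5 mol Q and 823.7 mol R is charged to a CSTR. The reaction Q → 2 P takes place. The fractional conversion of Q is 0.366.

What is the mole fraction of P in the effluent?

Q reacted = 0.366 × 346.5 = 126.8 mol; ν_Q = −1, so ξ = 126.8/1 = 126.8 mol.
Outlet amounts (n = n₀ + ν ξ):
  Q: 346.5 − 1(126.8) = 219.7
  P: 0 + 2(126.8) = 253.6
  R: 823.7 (inert)
Total out = 1297 mol; y_P = 253.6 / 1297 = 0.1956.

0.196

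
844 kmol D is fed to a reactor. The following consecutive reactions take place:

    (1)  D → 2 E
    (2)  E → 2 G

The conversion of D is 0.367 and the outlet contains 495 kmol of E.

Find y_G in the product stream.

0.195

Conversion of D: D consumed = 1ξ₁ = 0.367 × 844 → ξ₁ = 309.7 kmol.
E balance: n_E = 0 + 2ξ₁ − 1ξ₂ = 495 → ξ₂ = (2·309.7 − 495)/1 = 124.5 kmol.
Outlet amounts (n = n₀ + Σ ν·ξ):
  D: 844 − 1(309.7) = 534.3
  E: 0 + 2(309.7) − 1(124.5) = 495
  G: 0 + 2(124.5) = 249
Total out = 1278 kmol; y_G = 249 / 1278 = 0.1948.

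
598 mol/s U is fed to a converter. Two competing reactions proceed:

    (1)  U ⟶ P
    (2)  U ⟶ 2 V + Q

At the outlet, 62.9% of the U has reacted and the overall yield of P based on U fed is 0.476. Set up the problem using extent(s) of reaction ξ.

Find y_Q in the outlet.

0.117

Yield of P: 1ξ₁ / 598 = 0.476 → ξ₁ = 284.6 mol/s.
Conversion of U: 1ξ₁ + 1ξ₂ = 0.629 × 598 = 376.1 → ξ₂ = 91.49 mol/s.
Outlet amounts (n = n₀ + Σ ν·ξ):
  U: 598 − 1(284.6) − 1(91.49) = 221.9
  P: 0 + 1(284.6) = 284.6
  V: 0 + 2(91.49) = 183
  Q: 0 + 1(91.49) = 91.49
Total out = 781 mol/s; y_Q = 91.49 / 781 = 0.1172.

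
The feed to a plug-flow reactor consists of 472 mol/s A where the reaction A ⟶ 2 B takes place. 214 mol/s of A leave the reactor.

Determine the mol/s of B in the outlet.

For A: n = n₀ − 1ξ → 214 = 472 − 1ξ, giving ξ = 258 mol/s.
Outlet amounts (n = n₀ + ν ξ):
  A: 472 − 1(258) = 214
  B: 0 + 2(258) = 516

516 mol/s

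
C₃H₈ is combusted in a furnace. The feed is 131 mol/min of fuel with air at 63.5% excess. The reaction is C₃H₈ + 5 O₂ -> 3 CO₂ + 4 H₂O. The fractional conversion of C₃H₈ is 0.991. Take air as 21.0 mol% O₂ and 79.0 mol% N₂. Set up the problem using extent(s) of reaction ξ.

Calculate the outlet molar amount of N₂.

4030 mol/min

Stoichiometric O₂ = 5 × 131 = 655 mol/min; O₂ fed = 655 × 1.635 = 1071 mol/min.
N₂ fed = 1071 × 79/21 = 4029 mol/min.
Fuel reacted = 0.991 × 131 → ξ = 129.8 mol/min.
Outlet (n = n₀ + ν ξ):
  C₃H₈: 131 − 1(129.8) = 1.179
  O₂: 1071 − 5(129.8) = 421.8
  N₂: 4029 (inert)
  CO₂: 0 + 3(129.8) = 389.5
  H₂O: 0 + 4(129.8) = 519.3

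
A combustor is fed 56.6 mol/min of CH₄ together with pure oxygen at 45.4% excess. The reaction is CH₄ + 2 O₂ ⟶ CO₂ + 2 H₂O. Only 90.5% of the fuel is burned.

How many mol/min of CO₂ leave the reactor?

Stoichiometric O₂ = 2 × 56.6 = 113.2 mol/min; O₂ fed = 113.2 × 1.454 = 164.6 mol/min.
Fuel reacted = 0.905 × 56.6 → ξ = 51.22 mol/min.
Outlet (n = n₀ + ν ξ):
  CH₄: 56.6 − 1(51.22) = 5.377
  O₂: 164.6 − 2(51.22) = 62.15
  CO₂: 0 + 1(51.22) = 51.22
  H₂O: 0 + 2(51.22) = 102.4

51.2 mol/min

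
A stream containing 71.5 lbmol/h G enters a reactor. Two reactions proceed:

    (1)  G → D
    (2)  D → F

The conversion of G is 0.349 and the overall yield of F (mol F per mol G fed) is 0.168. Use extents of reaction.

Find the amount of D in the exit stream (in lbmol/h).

12.9 lbmol/h

Conversion of G: G consumed = 1ξ₁ = 0.349 × 71.5 → ξ₁ = 24.95 lbmol/h.
Yield of F: 1ξ₂ / 71.5 = 0.168 → ξ₂ = 12.01 lbmol/h.
Outlet amounts (n = n₀ + Σ ν·ξ):
  G: 71.5 − 1(24.95) = 46.55
  D: 0 + 1(24.95) − 1(12.01) = 12.94
  F: 0 + 1(12.01) = 12.01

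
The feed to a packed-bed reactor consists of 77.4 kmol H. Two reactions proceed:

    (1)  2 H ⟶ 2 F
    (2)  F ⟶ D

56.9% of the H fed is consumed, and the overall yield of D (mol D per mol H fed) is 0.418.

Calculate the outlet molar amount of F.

11.7 kmol

Conversion of H: H consumed = 2ξ₁ = 0.569 × 77.4 → ξ₁ = 22.02 kmol.
Yield of D: 1ξ₂ / 77.4 = 0.418 → ξ₂ = 32.35 kmol.
Outlet amounts (n = n₀ + Σ ν·ξ):
  H: 77.4 − 2(22.02) = 33.36
  F: 0 + 2(22.02) − 1(32.35) = 11.69
  D: 0 + 1(32.35) = 32.35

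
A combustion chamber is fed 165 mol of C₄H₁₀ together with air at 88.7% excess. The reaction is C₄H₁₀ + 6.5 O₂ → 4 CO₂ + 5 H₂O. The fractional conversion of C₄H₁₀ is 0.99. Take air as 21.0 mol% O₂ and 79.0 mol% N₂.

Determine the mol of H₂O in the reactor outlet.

Stoichiometric O₂ = 6.5 × 165 = 1072 mol; O₂ fed = 1072 × 1.887 = 2024 mol.
N₂ fed = 2024 × 79/21 = 7613 mol.
Fuel reacted = 0.99 × 165 → ξ = 163.3 mol.
Outlet (n = n₀ + ν ξ):
  C₄H₁₀: 165 − 1(163.3) = 1.65
  O₂: 2024 − 6.5(163.3) = 962
  N₂: 7613 (inert)
  CO₂: 0 + 4(163.3) = 653.4
  H₂O: 0 + 5(163.3) = 816.8

817 mol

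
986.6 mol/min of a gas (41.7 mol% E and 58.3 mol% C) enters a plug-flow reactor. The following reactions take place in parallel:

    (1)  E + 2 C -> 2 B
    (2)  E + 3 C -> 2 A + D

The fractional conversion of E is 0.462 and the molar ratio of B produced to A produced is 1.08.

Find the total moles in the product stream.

Conversion of E: E consumed = 0.462 × 411.4 = 190.1 mol/min = 1ξ₁ + 1ξ₂.
Selectivity: 2ξ₁ / (2ξ₂) = 1.08 → ξ₁ = 1.08 ξ₂.
Substitute: (1·1.08 + 1) ξ₂ = 190.1 → ξ₂ = 91.38 mol/min, ξ₁ = 98.69 mol/min.
Outlet amounts (n = n₀ + Σ ν·ξ):
  E: 411.4 − 1(98.69) − 1(91.38) = 221.3
  C: 575.2 − 2(98.69) − 3(91.38) = 103.7
  B: 0 + 2(98.69) = 197.4
  A: 0 + 2(91.38) = 182.8
  D: 0 + 1(91.38) = 91.38
Total out = 221.3 + 103.7 + 197.4 + 182.8 + 91.38 = 796.5 mol/min.

797 mol/min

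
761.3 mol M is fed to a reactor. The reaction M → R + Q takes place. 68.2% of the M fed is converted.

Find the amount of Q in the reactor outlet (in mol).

519 mol

M reacted = 0.682 × 761.3 = 519.2 mol; ν_M = −1, so ξ = 519.2/1 = 519.2 mol.
Outlet amounts (n = n₀ + ν ξ):
  M: 761.3 − 1(519.2) = 242.1
  R: 0 + 1(519.2) = 519.2
  Q: 0 + 1(519.2) = 519.2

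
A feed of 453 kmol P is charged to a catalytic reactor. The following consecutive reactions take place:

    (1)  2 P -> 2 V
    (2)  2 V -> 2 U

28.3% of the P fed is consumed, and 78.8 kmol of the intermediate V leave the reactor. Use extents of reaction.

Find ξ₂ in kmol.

ξ₂ = 24.7 kmol

Conversion of P: P consumed = 2ξ₁ = 0.283 × 453 → ξ₁ = 64.1 kmol.
V balance: n_V = 0 + 2ξ₁ − 2ξ₂ = 78.8 → ξ₂ = (2·64.1 − 78.8)/2 = 24.7 kmol.
Outlet amounts (n = n₀ + Σ ν·ξ):
  P: 453 − 2(64.1) = 324.8
  V: 0 + 2(64.1) − 2(24.7) = 78.8
  U: 0 + 2(24.7) = 49.4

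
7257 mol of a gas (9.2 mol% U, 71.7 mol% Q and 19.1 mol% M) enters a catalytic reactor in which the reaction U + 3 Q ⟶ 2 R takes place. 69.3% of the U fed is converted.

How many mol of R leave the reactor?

925 mol

U reacted = 0.693 × 667.6 = 462.7 mol; ν_U = −1, so ξ = 462.7/1 = 462.7 mol.
Outlet amounts (n = n₀ + ν ξ):
  U: 667.6 − 1(462.7) = 205
  Q: 5203 − 3(462.7) = 3815
  R: 0 + 2(462.7) = 925.4
  M: 1386 (inert)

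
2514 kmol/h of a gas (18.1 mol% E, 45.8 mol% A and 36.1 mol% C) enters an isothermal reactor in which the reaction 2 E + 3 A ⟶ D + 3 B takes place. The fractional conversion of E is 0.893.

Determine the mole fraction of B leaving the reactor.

E reacted = 0.893 × 455 = 406.3 kmol/h; ν_E = −2, so ξ = 406.3/2 = 203.2 kmol/h.
Outlet amounts (n = n₀ + ν ξ):
  E: 455 − 2(203.2) = 48.69
  A: 1151 − 3(203.2) = 541.9
  D: 0 + 1(203.2) = 203.2
  B: 0 + 3(203.2) = 609.5
  C: 907.6 (inert)
Total out = 2311 kmol/h; y_B = 609.5 / 2311 = 0.2638.

0.264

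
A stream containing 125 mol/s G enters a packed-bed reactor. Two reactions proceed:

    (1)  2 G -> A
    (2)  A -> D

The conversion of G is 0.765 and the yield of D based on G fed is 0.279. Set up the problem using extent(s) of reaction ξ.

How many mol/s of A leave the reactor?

12.9 mol/s

Conversion of G: G consumed = 2ξ₁ = 0.765 × 125 → ξ₁ = 47.81 mol/s.
Yield of D: 1ξ₂ / 125 = 0.279 → ξ₂ = 34.88 mol/s.
Outlet amounts (n = n₀ + Σ ν·ξ):
  G: 125 − 2(47.81) = 29.38
  A: 0 + 1(47.81) − 1(34.88) = 12.94
  D: 0 + 1(34.88) = 34.88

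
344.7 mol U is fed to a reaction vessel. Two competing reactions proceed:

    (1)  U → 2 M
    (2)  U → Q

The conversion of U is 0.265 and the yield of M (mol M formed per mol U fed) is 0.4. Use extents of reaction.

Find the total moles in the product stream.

414 mol

Yield of M: 2ξ₁ / 344.7 = 0.4 → ξ₁ = 68.94 mol.
Conversion of U: 1ξ₁ + 1ξ₂ = 0.265 × 344.7 = 91.35 → ξ₂ = 22.41 mol.
Outlet amounts (n = n₀ + Σ ν·ξ):
  U: 344.7 − 1(68.94) − 1(22.41) = 253.4
  M: 0 + 2(68.94) = 137.9
  Q: 0 + 1(22.41) = 22.41
Total out = 253.4 + 137.9 + 22.41 = 413.6 mol.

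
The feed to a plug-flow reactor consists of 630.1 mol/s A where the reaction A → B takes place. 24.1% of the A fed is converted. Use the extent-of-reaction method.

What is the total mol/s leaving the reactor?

A reacted = 0.241 × 630.1 = 151.9 mol/s; ν_A = −1, so ξ = 151.9/1 = 151.9 mol/s.
Outlet amounts (n = n₀ + ν ξ):
  A: 630.1 − 1(151.9) = 478.2
  B: 0 + 1(151.9) = 151.9
Total out = 478.2 + 151.9 = 630.1 mol/s.

630 mol/s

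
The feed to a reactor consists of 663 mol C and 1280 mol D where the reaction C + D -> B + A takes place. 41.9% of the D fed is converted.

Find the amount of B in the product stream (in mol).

536 mol

D reacted = 0.419 × 1280 = 536.3 mol; ν_D = −1, so ξ = 536.3/1 = 536.3 mol.
Outlet amounts (n = n₀ + ν ξ):
  C: 663 − 1(536.3) = 126.7
  D: 1280 − 1(536.3) = 743.7
  B: 0 + 1(536.3) = 536.3
  A: 0 + 1(536.3) = 536.3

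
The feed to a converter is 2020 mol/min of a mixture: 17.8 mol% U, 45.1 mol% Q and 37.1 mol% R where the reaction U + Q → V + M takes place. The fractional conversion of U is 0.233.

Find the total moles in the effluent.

2020 mol/min

U reacted = 0.233 × 359.6 = 83.78 mol/min; ν_U = −1, so ξ = 83.78/1 = 83.78 mol/min.
Outlet amounts (n = n₀ + ν ξ):
  U: 359.6 − 1(83.78) = 275.8
  Q: 911 − 1(83.78) = 827.2
  V: 0 + 1(83.78) = 83.78
  M: 0 + 1(83.78) = 83.78
  R: 749.4 (inert)
Total out = 275.8 + 827.2 + 83.78 + 83.78 + 749.4 = 2020 mol/min.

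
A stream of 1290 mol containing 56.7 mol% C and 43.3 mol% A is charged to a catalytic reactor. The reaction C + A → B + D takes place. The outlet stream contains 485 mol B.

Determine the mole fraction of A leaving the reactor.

For B: n = n₀ + 1ξ → 485 = 0 + 1ξ, giving ξ = 485 mol.
Outlet amounts (n = n₀ + ν ξ):
  C: 731.4 − 1(485) = 246.4
  A: 558.6 − 1(485) = 73.57
  B: 0 + 1(485) = 485
  D: 0 + 1(485) = 485
Total out = 1290 mol; y_A = 73.57 / 1290 = 0.05703.

0.057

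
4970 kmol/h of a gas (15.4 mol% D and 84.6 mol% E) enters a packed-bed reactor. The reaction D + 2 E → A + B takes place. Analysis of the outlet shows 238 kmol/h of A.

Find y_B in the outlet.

0.0503

For A: n = n₀ + 1ξ → 238 = 0 + 1ξ, giving ξ = 238 kmol/h.
Outlet amounts (n = n₀ + ν ξ):
  D: 765.4 − 1(238) = 527.4
  E: 4205 − 2(238) = 3729
  A: 0 + 1(238) = 238
  B: 0 + 1(238) = 238
Total out = 4732 kmol/h; y_B = 238 / 4732 = 0.0503.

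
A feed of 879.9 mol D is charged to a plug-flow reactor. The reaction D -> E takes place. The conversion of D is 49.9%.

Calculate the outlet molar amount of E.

439 mol

D reacted = 0.499 × 879.9 = 439.1 mol; ν_D = −1, so ξ = 439.1/1 = 439.1 mol.
Outlet amounts (n = n₀ + ν ξ):
  D: 879.9 − 1(439.1) = 440.8
  E: 0 + 1(439.1) = 439.1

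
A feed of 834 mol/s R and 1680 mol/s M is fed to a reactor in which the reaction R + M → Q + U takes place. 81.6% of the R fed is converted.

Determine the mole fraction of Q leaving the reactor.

0.271

R reacted = 0.816 × 834 = 680.5 mol/s; ν_R = −1, so ξ = 680.5/1 = 680.5 mol/s.
Outlet amounts (n = n₀ + ν ξ):
  R: 834 − 1(680.5) = 153.5
  M: 1680 − 1(680.5) = 999.5
  Q: 0 + 1(680.5) = 680.5
  U: 0 + 1(680.5) = 680.5
Total out = 2514 mol/s; y_Q = 680.5 / 2514 = 0.2707.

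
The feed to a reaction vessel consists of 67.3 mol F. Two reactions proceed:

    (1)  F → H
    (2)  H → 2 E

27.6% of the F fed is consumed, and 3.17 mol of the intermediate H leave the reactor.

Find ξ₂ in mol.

ξ₂ = 15.4 mol

Conversion of F: F consumed = 1ξ₁ = 0.276 × 67.3 → ξ₁ = 18.57 mol.
H balance: n_H = 0 + 1ξ₁ − 1ξ₂ = 3.17 → ξ₂ = (1·18.57 − 3.17)/1 = 15.4 mol.
Outlet amounts (n = n₀ + Σ ν·ξ):
  F: 67.3 − 1(18.57) = 48.73
  H: 0 + 1(18.57) − 1(15.4) = 3.17
  E: 0 + 2(15.4) = 30.81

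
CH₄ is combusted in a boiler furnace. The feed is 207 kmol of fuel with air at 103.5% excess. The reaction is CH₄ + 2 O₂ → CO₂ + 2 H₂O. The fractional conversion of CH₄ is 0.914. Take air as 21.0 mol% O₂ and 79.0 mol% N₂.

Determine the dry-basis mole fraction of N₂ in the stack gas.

Stoichiometric O₂ = 2 × 207 = 414 kmol; O₂ fed = 414 × 2.035 = 842.5 kmol.
N₂ fed = 842.5 × 79/21 = 3169 kmol.
Fuel reacted = 0.914 × 207 → ξ = 189.2 kmol.
Outlet (n = n₀ + ν ξ):
  CH₄: 207 − 1(189.2) = 17.8
  O₂: 842.5 − 2(189.2) = 464.1
  N₂: 3169 (inert)
  CO₂: 0 + 1(189.2) = 189.2
  H₂O: 0 + 2(189.2) = 378.4
Dry total = 3840 kmol; y_N₂ (dry) = 3169 / 3840 = 0.8253.

0.825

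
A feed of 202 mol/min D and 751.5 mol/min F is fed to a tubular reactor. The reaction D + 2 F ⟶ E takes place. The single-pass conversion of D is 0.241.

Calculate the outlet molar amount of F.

654 mol/min

D reacted = 0.241 × 202 = 48.68 mol/min; ν_D = −1, so ξ = 48.68/1 = 48.68 mol/min.
Outlet amounts (n = n₀ + ν ξ):
  D: 202 − 1(48.68) = 153.3
  F: 751.5 − 2(48.68) = 654.1
  E: 0 + 1(48.68) = 48.68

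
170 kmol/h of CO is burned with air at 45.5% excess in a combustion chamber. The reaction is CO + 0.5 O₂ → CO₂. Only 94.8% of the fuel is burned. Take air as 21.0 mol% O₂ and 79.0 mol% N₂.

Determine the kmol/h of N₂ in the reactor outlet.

Stoichiometric O₂ = 0.5 × 170 = 85 kmol/h; O₂ fed = 85 × 1.455 = 123.7 kmol/h.
N₂ fed = 123.7 × 79/21 = 465.3 kmol/h.
Fuel reacted = 0.948 × 170 → ξ = 161.2 kmol/h.
Outlet (n = n₀ + ν ξ):
  CO: 170 − 1(161.2) = 8.84
  O₂: 123.7 − 0.5(161.2) = 43.1
  N₂: 465.3 (inert)
  CO₂: 0 + 1(161.2) = 161.2

465 kmol/h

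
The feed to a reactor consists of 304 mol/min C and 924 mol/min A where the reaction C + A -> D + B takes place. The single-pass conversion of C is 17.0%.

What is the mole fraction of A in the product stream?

C reacted = 0.17 × 304 = 51.68 mol/min; ν_C = −1, so ξ = 51.68/1 = 51.68 mol/min.
Outlet amounts (n = n₀ + ν ξ):
  C: 304 − 1(51.68) = 252.3
  A: 924 − 1(51.68) = 872.3
  D: 0 + 1(51.68) = 51.68
  B: 0 + 1(51.68) = 51.68
Total out = 1228 mol/min; y_A = 872.3 / 1228 = 0.7104.

0.71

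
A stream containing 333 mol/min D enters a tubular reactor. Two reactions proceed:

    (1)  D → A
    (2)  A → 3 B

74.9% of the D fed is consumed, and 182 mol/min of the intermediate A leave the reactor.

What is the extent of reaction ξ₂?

ξ₂ = 67.4 mol/min

Conversion of D: D consumed = 1ξ₁ = 0.749 × 333 → ξ₁ = 249.4 mol/min.
A balance: n_A = 0 + 1ξ₁ − 1ξ₂ = 182 → ξ₂ = (1·249.4 − 182)/1 = 67.42 mol/min.
Outlet amounts (n = n₀ + Σ ν·ξ):
  D: 333 − 1(249.4) = 83.58
  A: 0 + 1(249.4) − 1(67.42) = 182
  B: 0 + 3(67.42) = 202.3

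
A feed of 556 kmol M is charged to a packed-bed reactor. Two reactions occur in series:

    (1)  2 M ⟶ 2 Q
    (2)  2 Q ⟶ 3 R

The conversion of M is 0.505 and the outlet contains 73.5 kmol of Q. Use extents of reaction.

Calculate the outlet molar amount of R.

311 kmol

Conversion of M: M consumed = 2ξ₁ = 0.505 × 556 → ξ₁ = 140.4 kmol.
Q balance: n_Q = 0 + 2ξ₁ − 2ξ₂ = 73.5 → ξ₂ = (2·140.4 − 73.5)/2 = 103.6 kmol.
Outlet amounts (n = n₀ + Σ ν·ξ):
  M: 556 − 2(140.4) = 275.2
  Q: 0 + 2(140.4) − 2(103.6) = 73.5
  R: 0 + 3(103.6) = 310.9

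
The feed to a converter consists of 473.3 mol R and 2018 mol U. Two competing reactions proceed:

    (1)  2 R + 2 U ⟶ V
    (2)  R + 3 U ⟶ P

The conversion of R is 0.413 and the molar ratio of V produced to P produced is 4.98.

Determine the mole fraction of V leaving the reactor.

Conversion of R: R consumed = 0.413 × 473.3 = 195.5 mol = 2ξ₁ + 1ξ₂.
Selectivity: 1ξ₁ / (1ξ₂) = 4.98 → ξ₁ = 4.98 ξ₂.
Substitute: (2·4.98 + 1) ξ₂ = 195.5 → ξ₂ = 17.84 mol, ξ₁ = 88.82 mol.
Outlet amounts (n = n₀ + Σ ν·ξ):
  R: 473.3 − 2(88.82) − 1(17.84) = 277.8
  U: 2018 − 2(88.82) − 3(17.84) = 1787
  V: 0 + 1(88.82) = 88.82
  P: 0 + 1(17.84) = 17.84
Total out = 2171 mol; y_V = 88.82 / 2171 = 0.04091.

0.0409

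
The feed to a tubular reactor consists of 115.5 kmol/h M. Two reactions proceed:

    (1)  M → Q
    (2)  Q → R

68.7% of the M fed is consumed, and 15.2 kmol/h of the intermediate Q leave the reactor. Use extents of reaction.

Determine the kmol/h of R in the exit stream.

Conversion of M: M consumed = 1ξ₁ = 0.687 × 115.5 → ξ₁ = 79.35 kmol/h.
Q balance: n_Q = 0 + 1ξ₁ − 1ξ₂ = 15.2 → ξ₂ = (1·79.35 − 15.2)/1 = 64.15 kmol/h.
Outlet amounts (n = n₀ + Σ ν·ξ):
  M: 115.5 − 1(79.35) = 36.15
  Q: 0 + 1(79.35) − 1(64.15) = 15.2
  R: 0 + 1(64.15) = 64.15

64.1 kmol/h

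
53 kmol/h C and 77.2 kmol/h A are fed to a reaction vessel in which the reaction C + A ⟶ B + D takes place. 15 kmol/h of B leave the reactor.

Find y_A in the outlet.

0.478

For B: n = n₀ + 1ξ → 15 = 0 + 1ξ, giving ξ = 15 kmol/h.
Outlet amounts (n = n₀ + ν ξ):
  C: 53 − 1(15) = 38
  A: 77.2 − 1(15) = 62.2
  B: 0 + 1(15) = 15
  D: 0 + 1(15) = 15
Total out = 130.2 kmol/h; y_A = 62.2 / 130.2 = 0.4777.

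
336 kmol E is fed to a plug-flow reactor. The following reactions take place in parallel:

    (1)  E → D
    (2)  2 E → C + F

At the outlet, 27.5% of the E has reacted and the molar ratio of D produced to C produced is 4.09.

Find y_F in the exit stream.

0.0452

Conversion of E: E consumed = 0.275 × 336 = 92.4 kmol = 1ξ₁ + 2ξ₂.
Selectivity: 1ξ₁ / (1ξ₂) = 4.09 → ξ₁ = 4.09 ξ₂.
Substitute: (1·4.09 + 2) ξ₂ = 92.4 → ξ₂ = 15.17 kmol, ξ₁ = 62.06 kmol.
Outlet amounts (n = n₀ + Σ ν·ξ):
  E: 336 − 1(62.06) − 2(15.17) = 243.6
  D: 0 + 1(62.06) = 62.06
  C: 0 + 1(15.17) = 15.17
  F: 0 + 1(15.17) = 15.17
Total out = 336 kmol; y_F = 15.17 / 336 = 0.04516.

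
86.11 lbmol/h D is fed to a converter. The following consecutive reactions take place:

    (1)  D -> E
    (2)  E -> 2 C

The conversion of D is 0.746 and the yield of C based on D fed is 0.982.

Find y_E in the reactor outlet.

Conversion of D: D consumed = 1ξ₁ = 0.746 × 86.11 → ξ₁ = 64.24 lbmol/h.
Yield of C: 2ξ₂ / 86.11 = 0.982 → ξ₂ = 42.28 lbmol/h.
Outlet amounts (n = n₀ + Σ ν·ξ):
  D: 86.11 − 1(64.24) = 21.87
  E: 0 + 1(64.24) − 1(42.28) = 21.96
  C: 0 + 2(42.28) = 84.56
Total out = 128.4 lbmol/h; y_E = 21.96 / 128.4 = 0.171.

0.171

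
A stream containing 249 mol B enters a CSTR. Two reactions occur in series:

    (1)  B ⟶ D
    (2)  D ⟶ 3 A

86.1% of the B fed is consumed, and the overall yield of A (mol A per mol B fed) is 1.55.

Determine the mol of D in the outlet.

85.7 mol

Conversion of B: B consumed = 1ξ₁ = 0.861 × 249 → ξ₁ = 214.4 mol.
Yield of A: 3ξ₂ / 249 = 1.55 → ξ₂ = 128.7 mol.
Outlet amounts (n = n₀ + Σ ν·ξ):
  B: 249 − 1(214.4) = 34.61
  D: 0 + 1(214.4) − 1(128.7) = 85.74
  A: 0 + 3(128.7) = 386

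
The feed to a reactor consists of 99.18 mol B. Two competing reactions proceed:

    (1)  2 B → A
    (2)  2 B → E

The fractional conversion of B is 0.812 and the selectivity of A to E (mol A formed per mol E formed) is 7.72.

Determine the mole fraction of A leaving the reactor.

Conversion of B: B consumed = 0.812 × 99.18 = 80.53 mol = 2ξ₁ + 2ξ₂.
Selectivity: 1ξ₁ / (1ξ₂) = 7.72 → ξ₁ = 7.72 ξ₂.
Substitute: (2·7.72 + 2) ξ₂ = 80.53 → ξ₂ = 4.618 mol, ξ₁ = 35.65 mol.
Outlet amounts (n = n₀ + Σ ν·ξ):
  B: 99.18 − 2(35.65) − 2(4.618) = 18.65
  A: 0 + 1(35.65) = 35.65
  E: 0 + 1(4.618) = 4.618
Total out = 58.91 mol; y_A = 35.65 / 58.91 = 0.6051.

0.605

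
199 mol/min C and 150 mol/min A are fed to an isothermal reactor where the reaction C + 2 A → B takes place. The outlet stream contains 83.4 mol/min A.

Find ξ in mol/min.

For A: n = n₀ − 2ξ → 83.4 = 150 − 2ξ, giving ξ = 33.3 mol/min.
Outlet amounts (n = n₀ + ν ξ):
  C: 199 − 1(33.3) = 165.7
  A: 150 − 2(33.3) = 83.4
  B: 0 + 1(33.3) = 33.3

ξ = 33.3 mol/min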